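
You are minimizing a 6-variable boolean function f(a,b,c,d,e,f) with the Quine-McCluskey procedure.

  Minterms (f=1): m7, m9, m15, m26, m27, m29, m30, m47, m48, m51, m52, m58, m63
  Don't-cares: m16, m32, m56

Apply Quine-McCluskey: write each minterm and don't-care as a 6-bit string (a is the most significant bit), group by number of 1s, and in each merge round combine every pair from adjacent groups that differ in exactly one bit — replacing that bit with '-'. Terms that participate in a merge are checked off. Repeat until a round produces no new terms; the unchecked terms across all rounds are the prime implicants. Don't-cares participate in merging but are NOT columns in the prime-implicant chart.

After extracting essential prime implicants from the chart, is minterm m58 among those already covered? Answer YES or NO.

NO

Round 0: 000111✓ 001001 001111✓ 010000✓ 011010✓ 011011✓ 011101 011110✓ 100000✓ 101111✓ 110000✓ 110011 110100✓ 111000✓ 111010✓ 111111✓
Round 1: -01111 -10000 -11010 00-111 011-10 01101- 1-0000 1-1111 11-000 110-00 1110-0
PIs = {-01111, -10000, -11010, 00-111, 001001, 011-10, 01101-, 011101, 1-0000, 1-1111, 11-000, 110-00, 110011, 1110-0}
Coverage chart:
  m7: 00-111 ←essential
  m9: 001001 ←essential
  m15: -01111,00-111
  m26: -11010,011-10,01101-
  m27: 01101- ←essential
  m29: 011101 ←essential
  m30: 011-10 ←essential
  m47: -01111,1-1111
  m48: -10000,1-0000,11-000,110-00
  m51: 110011 ←essential
  m52: 110-00 ←essential
  m58: -11010,1110-0
  m63: 1-1111 ←essential
Essential: 00-111, 001001, 011-10, 01101-, 011101, 1-1111, 110-00, 110011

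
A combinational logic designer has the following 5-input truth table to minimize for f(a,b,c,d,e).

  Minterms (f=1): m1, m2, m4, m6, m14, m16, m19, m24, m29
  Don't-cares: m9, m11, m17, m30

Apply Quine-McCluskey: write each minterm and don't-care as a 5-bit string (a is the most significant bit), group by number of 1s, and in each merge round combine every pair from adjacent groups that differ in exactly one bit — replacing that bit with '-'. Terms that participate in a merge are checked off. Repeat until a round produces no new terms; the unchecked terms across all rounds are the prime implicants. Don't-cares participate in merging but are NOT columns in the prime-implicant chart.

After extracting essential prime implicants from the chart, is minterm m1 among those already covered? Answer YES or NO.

NO

[col 0] 00001*, 00010*, 00100*, 00110*, 01001*, 01011*, 01110*, 10000*, 10001*, 10011*, 11000*, 11101, 11110*
[col 1] -0001, -1110, 0-001, 0-110, 00-10, 001-0, 010-1, 1-000, 100-1, 1000-
Prime implicants: -0001, -1110, 0-001, 0-110, 00-10, 001-0, 010-1, 1-000, 100-1, 1000-, 11101
PI chart (minterm → PIs covering it):
  1 | -0001,0-001
  2 | 00-10  (sole → essential)
  4 | 001-0  (sole → essential)
  6 | 0-110,00-10,001-0
  14 | -1110,0-110
  16 | 1-000,1000-
  19 | 100-1  (sole → essential)
  24 | 1-000  (sole → essential)
  29 | 11101  (sole → essential)
Essential prime implicants: 00-10, 001-0, 1-000, 100-1, 11101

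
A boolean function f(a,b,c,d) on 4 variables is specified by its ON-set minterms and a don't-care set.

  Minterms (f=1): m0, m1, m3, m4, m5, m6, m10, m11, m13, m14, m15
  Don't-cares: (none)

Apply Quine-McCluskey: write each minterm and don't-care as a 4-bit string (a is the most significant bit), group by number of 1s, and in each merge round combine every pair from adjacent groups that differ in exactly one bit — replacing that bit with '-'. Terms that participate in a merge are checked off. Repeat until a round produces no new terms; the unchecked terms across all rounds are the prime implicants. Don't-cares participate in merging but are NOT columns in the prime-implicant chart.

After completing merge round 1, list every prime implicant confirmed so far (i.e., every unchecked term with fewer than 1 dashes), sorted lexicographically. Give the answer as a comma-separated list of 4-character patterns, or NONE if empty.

size-2^0 implicants → 0000(✓)  0001(✓)  0011(✓)  0100(✓)  0101(✓)  0110(✓)  1010(✓)  1011(✓)  1101(✓)  1110(✓)  1111(✓)
size-2^1 implicants → -011  -101  -110  0-00(✓)  0-01(✓)  00-1  000-(✓)  01-0  010-(✓)  1-10(✓)  1-11(✓)  101-(✓)  11-1  111-(✓)
size-2^2 implicants → 0-0-  1-1-
Unchecked terms (primes): -011, -101, -110, 0-0-, 00-1, 01-0, 1-1-, 11-1

NONE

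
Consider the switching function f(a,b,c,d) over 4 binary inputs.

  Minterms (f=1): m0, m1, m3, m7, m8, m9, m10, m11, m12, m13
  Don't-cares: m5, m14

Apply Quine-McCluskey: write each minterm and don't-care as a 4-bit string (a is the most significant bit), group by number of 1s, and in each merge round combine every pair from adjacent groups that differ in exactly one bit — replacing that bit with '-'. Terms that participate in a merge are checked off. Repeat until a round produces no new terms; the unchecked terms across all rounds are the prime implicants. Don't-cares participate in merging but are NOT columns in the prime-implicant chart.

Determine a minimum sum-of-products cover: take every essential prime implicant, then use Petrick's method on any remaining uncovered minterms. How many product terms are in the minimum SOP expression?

size-2^0 implicants → 0000(✓)  0001(✓)  0011(✓)  0101(✓)  0111(✓)  1000(✓)  1001(✓)  1010(✓)  1011(✓)  1100(✓)  1101(✓)  1110(✓)
size-2^1 implicants → -000(✓)  -001(✓)  -011(✓)  -101(✓)  0-01(✓)  0-11(✓)  00-1(✓)  000-(✓)  01-1(✓)  1-00(✓)  1-01(✓)  1-10(✓)  10-0(✓)  10-1(✓)  100-(✓)  101-(✓)  11-0(✓)  110-(✓)
size-2^2 implicants → --01  -0-1  -00-  0--1  1--0  1-0-  10--
Unchecked terms (primes): --01, -0-1, -00-, 0--1, 1--0, 1-0-, 10--
Minterm coverage:
  m0 ⊆ -00- [E]
  m1 ⊆ --01,-0-1,-00-,0--1
  m3 ⊆ -0-1,0--1
  m7 ⊆ 0--1 [E]
  m8 ⊆ -00-,1--0,1-0-,10--
  m9 ⊆ --01,-0-1,-00-,1-0-,10--
  m10 ⊆ 1--0,10--
  m11 ⊆ -0-1,10--
  m12 ⊆ 1--0,1-0-
  m13 ⊆ --01,1-0-
E = {-00-, 0--1}
Petrick residual → 1-0-, 10--
Cover = b'c' + a'd + ac' + ab'  |cover|=4

4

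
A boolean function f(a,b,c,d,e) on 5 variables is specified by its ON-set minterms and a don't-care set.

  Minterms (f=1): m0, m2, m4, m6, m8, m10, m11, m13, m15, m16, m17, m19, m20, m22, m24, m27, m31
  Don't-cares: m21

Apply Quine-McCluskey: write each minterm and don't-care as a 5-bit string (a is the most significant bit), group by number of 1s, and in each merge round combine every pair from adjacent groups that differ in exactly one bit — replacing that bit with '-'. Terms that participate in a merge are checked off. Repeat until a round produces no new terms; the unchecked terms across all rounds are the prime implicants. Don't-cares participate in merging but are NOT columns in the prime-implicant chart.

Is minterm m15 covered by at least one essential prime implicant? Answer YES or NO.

Round 0: 00000✓ 00010✓ 00100✓ 00110✓ 01000✓ 01010✓ 01011✓ 01101✓ 01111✓ 10000✓ 10001✓ 10011✓ 10100✓ 10101✓ 10110✓ 11000✓ 11011✓ 11111✓
Round 1: -0000✓ -0100✓ -0110✓ -1000✓ -1011✓ -1111✓ 0-000✓ 0-010✓ 00-00✓ 00-10✓ 000-0✓ 001-0✓ 01-11✓ 010-0✓ 0101- 011-1 1-000✓ 1-011 10-00✓ 10-01✓ 100-1 1000-✓ 101-0✓ 1010-✓ 11-11✓
Round 2: --000 -0-00 -01-0 -1-11 0-0-0 00--0 10-0-
PIs = {--000, -0-00, -01-0, -1-11, 0-0-0, 00--0, 0101-, 011-1, 1-011, 10-0-, 100-1}
Coverage chart:
  m0: --000,-0-00,0-0-0,00--0
  m2: 0-0-0,00--0
  m4: -0-00,-01-0,00--0
  m6: -01-0,00--0
  m8: --000,0-0-0
  m10: 0-0-0,0101-
  m11: -1-11,0101-
  m13: 011-1 ←essential
  m15: -1-11,011-1
  m16: --000,-0-00,10-0-
  m17: 10-0-,100-1
  m19: 1-011,100-1
  m20: -0-00,-01-0,10-0-
  m22: -01-0 ←essential
  m24: --000 ←essential
  m27: -1-11,1-011
  m31: -1-11 ←essential
Essential: --000, -01-0, -1-11, 011-1

YES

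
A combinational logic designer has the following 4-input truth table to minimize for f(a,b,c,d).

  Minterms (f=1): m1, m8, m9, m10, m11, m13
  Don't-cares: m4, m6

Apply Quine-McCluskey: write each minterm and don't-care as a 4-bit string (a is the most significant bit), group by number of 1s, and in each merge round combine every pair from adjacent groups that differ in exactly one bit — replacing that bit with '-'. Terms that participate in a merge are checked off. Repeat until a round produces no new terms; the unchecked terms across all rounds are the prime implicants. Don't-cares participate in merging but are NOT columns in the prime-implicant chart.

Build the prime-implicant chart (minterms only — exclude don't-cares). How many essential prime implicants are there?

3

size-2^0 implicants → 0001(✓)  0100(✓)  0110(✓)  1000(✓)  1001(✓)  1010(✓)  1011(✓)  1101(✓)
size-2^1 implicants → -001  01-0  1-01  10-0(✓)  10-1(✓)  100-(✓)  101-(✓)
size-2^2 implicants → 10--
Unchecked terms (primes): -001, 01-0, 1-01, 10--
Minterm coverage:
  m1 ⊆ -001 [E]
  m8 ⊆ 10-- [E]
  m9 ⊆ -001,1-01,10--
  m10 ⊆ 10-- [E]
  m11 ⊆ 10-- [E]
  m13 ⊆ 1-01 [E]
E = {-001, 1-01, 10--}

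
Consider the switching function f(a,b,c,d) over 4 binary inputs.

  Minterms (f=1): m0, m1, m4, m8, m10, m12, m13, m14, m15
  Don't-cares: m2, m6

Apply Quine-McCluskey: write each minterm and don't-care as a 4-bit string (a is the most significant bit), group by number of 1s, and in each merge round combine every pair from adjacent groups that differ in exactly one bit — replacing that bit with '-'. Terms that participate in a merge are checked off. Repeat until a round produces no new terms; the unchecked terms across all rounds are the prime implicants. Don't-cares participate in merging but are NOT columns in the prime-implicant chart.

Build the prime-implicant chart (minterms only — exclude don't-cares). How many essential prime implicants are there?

3

[col 0] 0000*, 0001*, 0010*, 0100*, 0110*, 1000*, 1010*, 1100*, 1101*, 1110*, 1111*
[col 1] -000*, -010*, -100*, -110*, 0-00*, 0-10*, 00-0*, 000-, 01-0*, 1-00*, 1-10*, 10-0*, 11-0*, 11-1*, 110-*, 111-*
[col 2] --00*, --10*, -0-0*, -1-0*, 0--0*, 1--0*, 11--
[col 3] ---0
Prime implicants: ---0, 000-, 11--
PI chart (minterm → PIs covering it):
  0 | ---0,000-
  1 | 000-  (sole → essential)
  4 | ---0  (sole → essential)
  8 | ---0  (sole → essential)
  10 | ---0  (sole → essential)
  12 | ---0,11--
  13 | 11--  (sole → essential)
  14 | ---0,11--
  15 | 11--  (sole → essential)
Essential prime implicants: ---0, 000-, 11--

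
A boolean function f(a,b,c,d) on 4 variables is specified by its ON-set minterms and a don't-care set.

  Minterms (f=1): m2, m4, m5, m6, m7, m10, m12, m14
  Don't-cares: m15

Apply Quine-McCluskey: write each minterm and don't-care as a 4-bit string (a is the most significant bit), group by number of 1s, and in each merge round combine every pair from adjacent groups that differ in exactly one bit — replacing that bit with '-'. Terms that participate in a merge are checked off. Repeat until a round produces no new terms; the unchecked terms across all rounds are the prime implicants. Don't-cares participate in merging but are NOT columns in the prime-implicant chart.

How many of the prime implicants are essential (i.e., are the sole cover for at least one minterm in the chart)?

Round 0: 0010✓ 0100✓ 0101✓ 0110✓ 0111✓ 1010✓ 1100✓ 1110✓ 1111✓
Round 1: -010✓ -100✓ -110✓ -111✓ 0-10✓ 01-0✓ 01-1✓ 010-✓ 011-✓ 1-10✓ 11-0✓ 111-✓
Round 2: --10 -1-0 -11- 01--
PIs = {--10, -1-0, -11-, 01--}
Coverage chart:
  m2: --10 ←essential
  m4: -1-0,01--
  m5: 01-- ←essential
  m6: --10,-1-0,-11-,01--
  m7: -11-,01--
  m10: --10 ←essential
  m12: -1-0 ←essential
  m14: --10,-1-0,-11-
Essential: --10, -1-0, 01--

3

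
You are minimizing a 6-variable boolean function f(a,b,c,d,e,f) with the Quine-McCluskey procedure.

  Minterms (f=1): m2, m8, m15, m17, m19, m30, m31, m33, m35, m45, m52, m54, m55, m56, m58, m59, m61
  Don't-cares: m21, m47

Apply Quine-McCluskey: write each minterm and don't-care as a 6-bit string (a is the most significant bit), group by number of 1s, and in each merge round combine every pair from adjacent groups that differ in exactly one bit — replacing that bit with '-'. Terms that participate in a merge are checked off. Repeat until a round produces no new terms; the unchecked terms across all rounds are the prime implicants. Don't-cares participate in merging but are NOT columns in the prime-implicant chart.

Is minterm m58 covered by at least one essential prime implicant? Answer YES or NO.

[col 0] 000010, 001000, 001111*, 010001*, 010011*, 010101*, 011110*, 011111*, 100001*, 100011*, 101101*, 101111*, 110100*, 110110*, 110111*, 111000*, 111010*, 111011*, 111101*
[col 1] -01111, 0-1111, 010-01, 0100-1, 01111-, 1-1101, 1000-1, 1011-1, 1101-0, 11011-, 1110-0, 11101-
Prime implicants: -01111, 0-1111, 000010, 001000, 010-01, 0100-1, 01111-, 1-1101, 1000-1, 1011-1, 1101-0, 11011-, 1110-0, 11101-
PI chart (minterm → PIs covering it):
  2 | 000010  (sole → essential)
  8 | 001000  (sole → essential)
  15 | -01111,0-1111
  17 | 010-01,0100-1
  19 | 0100-1  (sole → essential)
  30 | 01111-  (sole → essential)
  31 | 0-1111,01111-
  33 | 1000-1  (sole → essential)
  35 | 1000-1  (sole → essential)
  45 | 1-1101,1011-1
  52 | 1101-0  (sole → essential)
  54 | 1101-0,11011-
  55 | 11011-  (sole → essential)
  56 | 1110-0  (sole → essential)
  58 | 1110-0,11101-
  59 | 11101-  (sole → essential)
  61 | 1-1101  (sole → essential)
Essential prime implicants: 000010, 001000, 0100-1, 01111-, 1-1101, 1000-1, 1101-0, 11011-, 1110-0, 11101-

YES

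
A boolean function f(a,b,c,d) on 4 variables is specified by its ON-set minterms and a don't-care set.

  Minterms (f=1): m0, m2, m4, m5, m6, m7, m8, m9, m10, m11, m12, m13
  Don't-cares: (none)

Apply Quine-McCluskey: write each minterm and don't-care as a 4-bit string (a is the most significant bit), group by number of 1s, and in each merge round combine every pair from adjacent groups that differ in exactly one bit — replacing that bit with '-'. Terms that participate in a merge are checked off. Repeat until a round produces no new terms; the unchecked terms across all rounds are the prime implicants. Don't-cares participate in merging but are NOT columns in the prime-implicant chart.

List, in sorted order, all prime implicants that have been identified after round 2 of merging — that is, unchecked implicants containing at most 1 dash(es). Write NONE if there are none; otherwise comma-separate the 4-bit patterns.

Round 0: 0000✓ 0010✓ 0100✓ 0101✓ 0110✓ 0111✓ 1000✓ 1001✓ 1010✓ 1011✓ 1100✓ 1101✓
Round 1: -000✓ -010✓ -100✓ -101✓ 0-00✓ 0-10✓ 00-0✓ 01-0✓ 01-1✓ 010-✓ 011-✓ 1-00✓ 1-01✓ 10-0✓ 10-1✓ 100-✓ 101-✓ 110-✓
Round 2: --00 -0-0 -10- 0--0 01-- 1-0- 10--
PIs = {--00, -0-0, -10-, 0--0, 01--, 1-0-, 10--}

NONE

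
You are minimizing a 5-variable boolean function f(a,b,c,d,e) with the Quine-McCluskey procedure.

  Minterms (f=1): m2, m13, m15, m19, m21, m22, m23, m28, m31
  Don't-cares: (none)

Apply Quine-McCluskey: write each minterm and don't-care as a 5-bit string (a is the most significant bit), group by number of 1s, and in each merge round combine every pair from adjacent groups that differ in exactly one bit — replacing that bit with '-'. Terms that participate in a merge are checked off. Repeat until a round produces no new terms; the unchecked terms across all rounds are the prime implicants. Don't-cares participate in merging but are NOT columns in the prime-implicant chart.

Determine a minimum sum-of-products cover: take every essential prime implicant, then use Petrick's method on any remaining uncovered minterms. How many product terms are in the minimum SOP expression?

[col 0] 00010, 01101*, 01111*, 10011*, 10101*, 10110*, 10111*, 11100, 11111*
[col 1] -1111, 011-1, 1-111, 10-11, 101-1, 1011-
Prime implicants: -1111, 00010, 011-1, 1-111, 10-11, 101-1, 1011-, 11100
PI chart (minterm → PIs covering it):
  2 | 00010  (sole → essential)
  13 | 011-1  (sole → essential)
  15 | -1111,011-1
  19 | 10-11  (sole → essential)
  21 | 101-1  (sole → essential)
  22 | 1011-  (sole → essential)
  23 | 1-111,10-11,101-1,1011-
  28 | 11100  (sole → essential)
  31 | -1111,1-111
Essential prime implicants: 00010, 011-1, 10-11, 101-1, 1011-, 11100
Petrick residual → -1111
Minimum SOP uses 7 PIs: bcde + a'b'c'de' + a'bce + ab'de + ab'ce + ab'cd + abcd'e'

7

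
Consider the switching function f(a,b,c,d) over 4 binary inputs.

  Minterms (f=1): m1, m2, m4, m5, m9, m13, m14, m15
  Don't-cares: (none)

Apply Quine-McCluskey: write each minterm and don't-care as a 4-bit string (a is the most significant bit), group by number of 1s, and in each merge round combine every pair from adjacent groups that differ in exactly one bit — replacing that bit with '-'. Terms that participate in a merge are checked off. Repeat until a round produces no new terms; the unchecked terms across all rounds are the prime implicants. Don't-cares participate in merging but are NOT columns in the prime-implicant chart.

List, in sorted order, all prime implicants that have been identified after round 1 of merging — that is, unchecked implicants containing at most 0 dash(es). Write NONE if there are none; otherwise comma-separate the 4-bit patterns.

0010

Round 0: 0001✓ 0010 0100✓ 0101✓ 1001✓ 1101✓ 1110✓ 1111✓
Round 1: -001✓ -101✓ 0-01✓ 010- 1-01✓ 11-1 111-
Round 2: --01
PIs = {--01, 0010, 010-, 11-1, 111-}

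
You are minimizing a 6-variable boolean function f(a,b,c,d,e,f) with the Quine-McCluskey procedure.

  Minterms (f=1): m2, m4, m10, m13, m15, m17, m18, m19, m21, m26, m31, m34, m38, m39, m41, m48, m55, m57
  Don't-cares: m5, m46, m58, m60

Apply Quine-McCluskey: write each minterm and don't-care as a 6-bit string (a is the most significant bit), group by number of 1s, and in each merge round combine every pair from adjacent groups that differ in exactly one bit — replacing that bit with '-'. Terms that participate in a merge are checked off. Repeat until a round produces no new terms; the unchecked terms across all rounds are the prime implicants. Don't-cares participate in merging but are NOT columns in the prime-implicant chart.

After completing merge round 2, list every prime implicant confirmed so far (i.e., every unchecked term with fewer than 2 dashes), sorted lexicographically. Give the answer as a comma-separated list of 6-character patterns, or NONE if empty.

size-2^0 implicants → 000010(✓)  000100(✓)  000101(✓)  001010(✓)  001101(✓)  001111(✓)  010001(✓)  010010(✓)  010011(✓)  010101(✓)  011010(✓)  011111(✓)  100010(✓)  100110(✓)  100111(✓)  101001(✓)  101110(✓)  110000  110111(✓)  111001(✓)  111010(✓)  111100
size-2^1 implicants → -00010  -11010  0-0010(✓)  0-0101  0-1010(✓)  0-1111  00-010(✓)  00-101  00010-  0011-1  01-010(✓)  010-01  0100-1  01001-  1-0111  1-1001  10-110  100-10  10011-
size-2^2 implicants → 0--010
Unchecked terms (primes): -00010, -11010, 0--010, 0-0101, 0-1111, 00-101, 00010-, 0011-1, 010-01, 0100-1, 01001-, 1-0111, 1-1001, 10-110, 100-10, 10011-, 110000, 111100

-00010, -11010, 0-0101, 0-1111, 00-101, 00010-, 0011-1, 010-01, 0100-1, 01001-, 1-0111, 1-1001, 10-110, 100-10, 10011-, 110000, 111100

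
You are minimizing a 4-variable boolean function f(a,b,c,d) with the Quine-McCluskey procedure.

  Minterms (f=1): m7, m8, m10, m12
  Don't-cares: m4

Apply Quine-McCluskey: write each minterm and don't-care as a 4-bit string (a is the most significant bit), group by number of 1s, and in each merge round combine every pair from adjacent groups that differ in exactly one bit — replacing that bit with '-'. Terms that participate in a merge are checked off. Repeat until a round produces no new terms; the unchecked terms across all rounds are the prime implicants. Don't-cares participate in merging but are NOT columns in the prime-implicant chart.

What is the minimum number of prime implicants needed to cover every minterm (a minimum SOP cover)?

3

Round 0: 0100✓ 0111 1000✓ 1010✓ 1100✓
Round 1: -100 1-00 10-0
PIs = {-100, 0111, 1-00, 10-0}
Coverage chart:
  m7: 0111 ←essential
  m8: 1-00,10-0
  m10: 10-0 ←essential
  m12: -100,1-00
Essential: 0111, 10-0
Petrick residual → -100
Min cover (3 terms): bc'd' + a'bcd + ab'd'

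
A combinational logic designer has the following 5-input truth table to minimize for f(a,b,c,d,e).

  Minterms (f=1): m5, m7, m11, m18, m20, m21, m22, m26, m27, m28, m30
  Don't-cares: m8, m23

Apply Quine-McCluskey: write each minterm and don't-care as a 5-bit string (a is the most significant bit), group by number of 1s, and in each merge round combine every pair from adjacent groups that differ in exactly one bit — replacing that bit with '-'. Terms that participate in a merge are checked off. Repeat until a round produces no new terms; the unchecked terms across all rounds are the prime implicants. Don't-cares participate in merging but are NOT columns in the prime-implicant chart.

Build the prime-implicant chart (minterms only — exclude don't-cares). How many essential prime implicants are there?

size-2^0 implicants → 00101(✓)  00111(✓)  01000  01011(✓)  10010(✓)  10100(✓)  10101(✓)  10110(✓)  10111(✓)  11010(✓)  11011(✓)  11100(✓)  11110(✓)
size-2^1 implicants → -0101(✓)  -0111(✓)  -1011  001-1(✓)  1-010(✓)  1-100(✓)  1-110(✓)  10-10(✓)  101-0(✓)  101-1(✓)  1010-(✓)  1011-(✓)  11-10(✓)  1101-  111-0(✓)
size-2^2 implicants → -01-1  1--10  1-1-0  101--
Unchecked terms (primes): -01-1, -1011, 01000, 1--10, 1-1-0, 101--, 1101-
Minterm coverage:
  m5 ⊆ -01-1 [E]
  m7 ⊆ -01-1 [E]
  m11 ⊆ -1011 [E]
  m18 ⊆ 1--10 [E]
  m20 ⊆ 1-1-0,101--
  m21 ⊆ -01-1,101--
  m22 ⊆ 1--10,1-1-0,101--
  m26 ⊆ 1--10,1101-
  m27 ⊆ -1011,1101-
  m28 ⊆ 1-1-0 [E]
  m30 ⊆ 1--10,1-1-0
E = {-01-1, -1011, 1--10, 1-1-0}

4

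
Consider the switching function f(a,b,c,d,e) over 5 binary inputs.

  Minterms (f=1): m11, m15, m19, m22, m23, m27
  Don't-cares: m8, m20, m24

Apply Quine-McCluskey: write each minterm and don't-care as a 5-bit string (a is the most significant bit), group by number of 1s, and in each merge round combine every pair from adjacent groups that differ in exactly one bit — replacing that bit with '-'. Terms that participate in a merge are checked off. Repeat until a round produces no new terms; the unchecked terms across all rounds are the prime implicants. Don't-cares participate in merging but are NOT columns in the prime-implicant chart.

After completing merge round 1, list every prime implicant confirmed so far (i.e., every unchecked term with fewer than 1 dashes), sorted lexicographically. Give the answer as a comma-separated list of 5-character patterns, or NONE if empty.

[col 0] 01000*, 01011*, 01111*, 10011*, 10100*, 10110*, 10111*, 11000*, 11011*
[col 1] -1000, -1011, 01-11, 1-011, 10-11, 101-0, 1011-
Prime implicants: -1000, -1011, 01-11, 1-011, 10-11, 101-0, 1011-

NONE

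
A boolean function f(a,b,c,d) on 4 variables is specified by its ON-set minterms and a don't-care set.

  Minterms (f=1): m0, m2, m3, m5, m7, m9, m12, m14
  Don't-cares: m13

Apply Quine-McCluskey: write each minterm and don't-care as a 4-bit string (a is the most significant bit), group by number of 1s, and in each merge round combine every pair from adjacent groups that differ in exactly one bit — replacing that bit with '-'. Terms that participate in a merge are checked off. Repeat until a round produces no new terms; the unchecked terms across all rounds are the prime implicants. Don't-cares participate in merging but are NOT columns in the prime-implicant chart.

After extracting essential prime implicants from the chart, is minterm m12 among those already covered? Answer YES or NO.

YES

size-2^0 implicants → 0000(✓)  0010(✓)  0011(✓)  0101(✓)  0111(✓)  1001(✓)  1100(✓)  1101(✓)  1110(✓)
size-2^1 implicants → -101  0-11  00-0  001-  01-1  1-01  11-0  110-
Unchecked terms (primes): -101, 0-11, 00-0, 001-, 01-1, 1-01, 11-0, 110-
Minterm coverage:
  m0 ⊆ 00-0 [E]
  m2 ⊆ 00-0,001-
  m3 ⊆ 0-11,001-
  m5 ⊆ -101,01-1
  m7 ⊆ 0-11,01-1
  m9 ⊆ 1-01 [E]
  m12 ⊆ 11-0,110-
  m14 ⊆ 11-0 [E]
E = {00-0, 1-01, 11-0}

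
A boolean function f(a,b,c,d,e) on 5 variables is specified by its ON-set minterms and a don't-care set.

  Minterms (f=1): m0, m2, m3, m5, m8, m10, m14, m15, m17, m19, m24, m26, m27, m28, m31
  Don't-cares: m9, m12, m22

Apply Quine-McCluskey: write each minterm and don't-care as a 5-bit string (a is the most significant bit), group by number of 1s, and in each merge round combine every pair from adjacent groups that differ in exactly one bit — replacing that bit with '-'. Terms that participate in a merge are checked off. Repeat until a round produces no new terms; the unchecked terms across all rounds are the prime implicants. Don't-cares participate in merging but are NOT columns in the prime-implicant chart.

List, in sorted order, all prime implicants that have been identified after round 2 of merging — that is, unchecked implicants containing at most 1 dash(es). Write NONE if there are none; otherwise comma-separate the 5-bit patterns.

[col 0] 00000*, 00010*, 00011*, 00101, 01000*, 01001*, 01010*, 01100*, 01110*, 01111*, 10001*, 10011*, 10110, 11000*, 11010*, 11011*, 11100*, 11111*
[col 1] -0011, -1000*, -1010*, -1100*, -1111, 0-000*, 0-010*, 000-0*, 0001-, 01-00*, 01-10*, 010-0*, 0100-, 011-0*, 0111-, 1-011, 100-1, 11-00*, 11-11, 110-0*, 1101-
[col 2] -1-00, -10-0, 0-0-0, 01--0
Prime implicants: -0011, -1-00, -10-0, -1111, 0-0-0, 0001-, 00101, 01--0, 0100-, 0111-, 1-011, 100-1, 10110, 11-11, 1101-

-0011, -1111, 0001-, 00101, 0100-, 0111-, 1-011, 100-1, 10110, 11-11, 1101-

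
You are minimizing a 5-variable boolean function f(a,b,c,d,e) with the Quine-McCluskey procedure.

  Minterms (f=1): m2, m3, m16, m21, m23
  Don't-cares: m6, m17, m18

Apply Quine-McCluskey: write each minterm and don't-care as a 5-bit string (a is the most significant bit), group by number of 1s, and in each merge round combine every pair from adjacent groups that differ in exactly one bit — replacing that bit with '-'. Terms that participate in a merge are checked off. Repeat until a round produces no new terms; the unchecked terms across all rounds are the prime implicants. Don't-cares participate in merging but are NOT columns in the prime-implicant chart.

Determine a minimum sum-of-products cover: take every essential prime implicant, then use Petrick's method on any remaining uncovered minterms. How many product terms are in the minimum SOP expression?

3

Round 0: 00010✓ 00011✓ 00110✓ 10000✓ 10001✓ 10010✓ 10101✓ 10111✓
Round 1: -0010 00-10 0001- 10-01 100-0 1000- 101-1
PIs = {-0010, 00-10, 0001-, 10-01, 100-0, 1000-, 101-1}
Coverage chart:
  m2: -0010,00-10,0001-
  m3: 0001- ←essential
  m16: 100-0,1000-
  m21: 10-01,101-1
  m23: 101-1 ←essential
Essential: 0001-, 101-1
Petrick residual → 100-0
Min cover (3 terms): a'b'c'd + ab'c'e' + ab'ce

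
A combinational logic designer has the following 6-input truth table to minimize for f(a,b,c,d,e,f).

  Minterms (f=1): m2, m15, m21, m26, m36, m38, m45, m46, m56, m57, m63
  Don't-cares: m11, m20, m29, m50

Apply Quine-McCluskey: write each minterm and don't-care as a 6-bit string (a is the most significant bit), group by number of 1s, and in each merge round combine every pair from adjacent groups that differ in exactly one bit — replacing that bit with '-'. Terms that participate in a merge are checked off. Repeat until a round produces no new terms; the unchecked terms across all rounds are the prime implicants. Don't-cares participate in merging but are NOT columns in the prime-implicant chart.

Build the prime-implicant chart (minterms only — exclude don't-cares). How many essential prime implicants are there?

Round 0: 000010 001011✓ 001111✓ 010100✓ 010101✓ 011010 011101✓ 100100✓ 100110✓ 101101 101110✓ 110010 111000✓ 111001✓ 111111
Round 1: 001-11 01-101 01010- 10-110 1001-0 11100-
PIs = {000010, 001-11, 01-101, 01010-, 011010, 10-110, 1001-0, 101101, 110010, 11100-, 111111}
Coverage chart:
  m2: 000010 ←essential
  m15: 001-11 ←essential
  m21: 01-101,01010-
  m26: 011010 ←essential
  m36: 1001-0 ←essential
  m38: 10-110,1001-0
  m45: 101101 ←essential
  m46: 10-110 ←essential
  m56: 11100- ←essential
  m57: 11100- ←essential
  m63: 111111 ←essential
Essential: 000010, 001-11, 011010, 10-110, 1001-0, 101101, 11100-, 111111

8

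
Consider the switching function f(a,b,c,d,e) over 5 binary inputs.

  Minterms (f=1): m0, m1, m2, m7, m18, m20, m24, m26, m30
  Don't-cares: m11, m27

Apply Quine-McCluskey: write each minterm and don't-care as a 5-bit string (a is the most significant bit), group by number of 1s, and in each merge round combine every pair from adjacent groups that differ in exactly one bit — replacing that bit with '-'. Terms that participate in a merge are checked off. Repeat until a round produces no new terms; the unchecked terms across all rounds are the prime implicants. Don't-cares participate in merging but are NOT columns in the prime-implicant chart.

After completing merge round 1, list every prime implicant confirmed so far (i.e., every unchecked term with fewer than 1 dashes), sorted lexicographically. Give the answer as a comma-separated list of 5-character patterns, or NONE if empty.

size-2^0 implicants → 00000(✓)  00001(✓)  00010(✓)  00111  01011(✓)  10010(✓)  10100  11000(✓)  11010(✓)  11011(✓)  11110(✓)
size-2^1 implicants → -0010  -1011  000-0  0000-  1-010  11-10  110-0  1101-
Unchecked terms (primes): -0010, -1011, 000-0, 0000-, 00111, 1-010, 10100, 11-10, 110-0, 1101-

00111, 10100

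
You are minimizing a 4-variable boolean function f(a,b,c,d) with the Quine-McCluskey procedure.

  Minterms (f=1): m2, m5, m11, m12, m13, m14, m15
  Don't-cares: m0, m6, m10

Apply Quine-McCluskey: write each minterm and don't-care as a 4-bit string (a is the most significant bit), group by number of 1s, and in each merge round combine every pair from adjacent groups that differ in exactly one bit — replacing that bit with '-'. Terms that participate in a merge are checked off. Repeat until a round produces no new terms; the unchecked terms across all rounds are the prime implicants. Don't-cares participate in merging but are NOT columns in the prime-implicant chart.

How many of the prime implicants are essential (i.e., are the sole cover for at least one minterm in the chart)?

Round 0: 0000✓ 0010✓ 0101✓ 0110✓ 1010✓ 1011✓ 1100✓ 1101✓ 1110✓ 1111✓
Round 1: -010✓ -101 -110✓ 0-10✓ 00-0 1-10✓ 1-11✓ 101-✓ 11-0✓ 11-1✓ 110-✓ 111-✓
Round 2: --10 1-1- 11--
PIs = {--10, -101, 00-0, 1-1-, 11--}
Coverage chart:
  m2: --10,00-0
  m5: -101 ←essential
  m11: 1-1- ←essential
  m12: 11-- ←essential
  m13: -101,11--
  m14: --10,1-1-,11--
  m15: 1-1-,11--
Essential: -101, 1-1-, 11--

3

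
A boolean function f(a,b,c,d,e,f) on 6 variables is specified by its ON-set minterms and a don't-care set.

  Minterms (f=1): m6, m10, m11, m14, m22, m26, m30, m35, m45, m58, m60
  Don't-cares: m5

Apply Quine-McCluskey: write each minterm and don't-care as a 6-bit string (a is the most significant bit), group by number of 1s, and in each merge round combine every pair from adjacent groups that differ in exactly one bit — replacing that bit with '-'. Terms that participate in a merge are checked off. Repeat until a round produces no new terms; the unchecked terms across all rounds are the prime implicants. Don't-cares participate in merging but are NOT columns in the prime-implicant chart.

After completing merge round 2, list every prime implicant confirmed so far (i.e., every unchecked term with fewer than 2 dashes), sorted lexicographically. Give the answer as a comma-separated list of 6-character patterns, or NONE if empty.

-11010, 000101, 00101-, 100011, 101101, 111100

Round 0: 000101 000110✓ 001010✓ 001011✓ 001110✓ 010110✓ 011010✓ 011110✓ 100011 101101 111010✓ 111100
Round 1: -11010 0-0110✓ 0-1010✓ 0-1110✓ 00-110✓ 001-10✓ 00101- 01-110✓ 011-10✓
Round 2: 0--110 0-1-10
PIs = {-11010, 0--110, 0-1-10, 000101, 00101-, 100011, 101101, 111100}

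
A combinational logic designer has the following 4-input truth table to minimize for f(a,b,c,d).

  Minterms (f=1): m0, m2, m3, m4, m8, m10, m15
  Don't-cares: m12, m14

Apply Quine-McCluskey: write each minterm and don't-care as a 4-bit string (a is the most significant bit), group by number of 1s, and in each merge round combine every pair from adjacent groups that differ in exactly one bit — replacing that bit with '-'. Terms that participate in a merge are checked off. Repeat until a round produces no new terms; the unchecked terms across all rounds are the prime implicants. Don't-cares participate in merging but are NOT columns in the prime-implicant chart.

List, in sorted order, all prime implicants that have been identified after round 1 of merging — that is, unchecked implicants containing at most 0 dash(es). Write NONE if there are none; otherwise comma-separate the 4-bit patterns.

NONE

[col 0] 0000*, 0010*, 0011*, 0100*, 1000*, 1010*, 1100*, 1110*, 1111*
[col 1] -000*, -010*, -100*, 0-00*, 00-0*, 001-, 1-00*, 1-10*, 10-0*, 11-0*, 111-
[col 2] --00, -0-0, 1--0
Prime implicants: --00, -0-0, 001-, 1--0, 111-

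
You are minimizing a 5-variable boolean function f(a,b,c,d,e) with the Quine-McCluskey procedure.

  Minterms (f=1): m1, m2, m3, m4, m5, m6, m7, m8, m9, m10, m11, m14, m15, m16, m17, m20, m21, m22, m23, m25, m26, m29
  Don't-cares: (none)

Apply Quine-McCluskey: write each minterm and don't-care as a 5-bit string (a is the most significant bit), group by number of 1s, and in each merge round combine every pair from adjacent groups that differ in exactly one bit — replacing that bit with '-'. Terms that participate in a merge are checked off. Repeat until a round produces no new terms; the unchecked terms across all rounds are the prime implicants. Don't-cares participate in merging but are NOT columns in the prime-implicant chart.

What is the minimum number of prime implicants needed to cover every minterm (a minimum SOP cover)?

Round 0: 00001✓ 00010✓ 00011✓ 00100✓ 00101✓ 00110✓ 00111✓ 01000✓ 01001✓ 01010✓ 01011✓ 01110✓ 01111✓ 10000✓ 10001✓ 10100✓ 10101✓ 10110✓ 10111✓ 11001✓ 11010✓ 11101✓
Round 1: -0001✓ -0100✓ -0101✓ -0110✓ -0111✓ -1001✓ -1010 0-001✓ 0-010✓ 0-011✓ 0-110✓ 0-111✓ 00-01✓ 00-10✓ 00-11✓ 000-1✓ 0001-✓ 001-0✓ 001-1✓ 0010-✓ 0011-✓ 01-10✓ 01-11✓ 010-0✓ 010-1✓ 0100-✓ 0101-✓ 0111-✓ 1-001✓ 1-101✓ 10-00✓ 10-01✓ 1000-✓ 101-0✓ 101-1✓ 1010-✓ 1011-✓ 11-01✓
Round 2: --001 -0-01 -01-0✓ -01-1✓ -010-✓ -011-✓ 0--10✓ 0--11✓ 0-0-1 0-01-✓ 0-11-✓ 00--1 00-1-✓ 001--✓ 01-1-✓ 010-- 1--01 10-0- 101--✓
Round 3: -01-- 0--1-
PIs = {--001, -0-01, -01--, -1010, 0--1-, 0-0-1, 00--1, 010--, 1--01, 10-0-}
Coverage chart:
  m1: --001,-0-01,0-0-1,00--1
  m2: 0--1- ←essential
  m3: 0--1-,0-0-1,00--1
  m4: -01-- ←essential
  m5: -0-01,-01--,00--1
  m6: -01--,0--1-
  m7: -01--,0--1-,00--1
  m8: 010-- ←essential
  m9: --001,0-0-1,010--
  m10: -1010,0--1-,010--
  m11: 0--1-,0-0-1,010--
  m14: 0--1- ←essential
  m15: 0--1- ←essential
  m16: 10-0- ←essential
  m17: --001,-0-01,1--01,10-0-
  m20: -01--,10-0-
  m21: -0-01,-01--,1--01,10-0-
  m22: -01-- ←essential
  m23: -01-- ←essential
  m25: --001,1--01
  m26: -1010 ←essential
  m29: 1--01 ←essential
Essential: -01--, -1010, 0--1-, 010--, 1--01, 10-0-
Petrick residual → --001
Min cover (7 terms): c'd'e + b'c + bc'de' + a'd + a'bc' + ad'e + ab'd'

7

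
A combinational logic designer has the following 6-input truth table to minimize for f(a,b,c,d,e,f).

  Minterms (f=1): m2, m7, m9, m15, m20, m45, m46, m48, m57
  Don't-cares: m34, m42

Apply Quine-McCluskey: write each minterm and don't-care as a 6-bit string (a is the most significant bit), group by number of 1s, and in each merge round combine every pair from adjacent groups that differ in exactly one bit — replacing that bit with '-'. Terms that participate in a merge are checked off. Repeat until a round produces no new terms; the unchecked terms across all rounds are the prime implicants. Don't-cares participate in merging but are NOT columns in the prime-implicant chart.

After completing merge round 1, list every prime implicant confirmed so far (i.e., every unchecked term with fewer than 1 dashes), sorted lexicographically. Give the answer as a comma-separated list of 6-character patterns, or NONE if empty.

size-2^0 implicants → 000010(✓)  000111(✓)  001001  001111(✓)  010100  100010(✓)  101010(✓)  101101  101110(✓)  110000  111001
size-2^1 implicants → -00010  00-111  10-010  101-10
Unchecked terms (primes): -00010, 00-111, 001001, 010100, 10-010, 101-10, 101101, 110000, 111001

001001, 010100, 101101, 110000, 111001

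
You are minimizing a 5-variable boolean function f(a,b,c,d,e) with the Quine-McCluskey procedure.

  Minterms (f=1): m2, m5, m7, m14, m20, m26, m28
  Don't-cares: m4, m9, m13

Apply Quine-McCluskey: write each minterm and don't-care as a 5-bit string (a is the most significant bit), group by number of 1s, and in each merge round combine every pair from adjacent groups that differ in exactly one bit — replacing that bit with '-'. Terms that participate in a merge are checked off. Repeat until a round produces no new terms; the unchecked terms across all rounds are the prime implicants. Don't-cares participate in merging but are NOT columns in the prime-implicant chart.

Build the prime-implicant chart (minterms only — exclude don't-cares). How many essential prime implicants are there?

[col 0] 00010, 00100*, 00101*, 00111*, 01001*, 01101*, 01110, 10100*, 11010, 11100*
[col 1] -0100, 0-101, 001-1, 0010-, 01-01, 1-100
Prime implicants: -0100, 0-101, 00010, 001-1, 0010-, 01-01, 01110, 1-100, 11010
PI chart (minterm → PIs covering it):
  2 | 00010  (sole → essential)
  5 | 0-101,001-1,0010-
  7 | 001-1  (sole → essential)
  14 | 01110  (sole → essential)
  20 | -0100,1-100
  26 | 11010  (sole → essential)
  28 | 1-100  (sole → essential)
Essential prime implicants: 00010, 001-1, 01110, 1-100, 11010

5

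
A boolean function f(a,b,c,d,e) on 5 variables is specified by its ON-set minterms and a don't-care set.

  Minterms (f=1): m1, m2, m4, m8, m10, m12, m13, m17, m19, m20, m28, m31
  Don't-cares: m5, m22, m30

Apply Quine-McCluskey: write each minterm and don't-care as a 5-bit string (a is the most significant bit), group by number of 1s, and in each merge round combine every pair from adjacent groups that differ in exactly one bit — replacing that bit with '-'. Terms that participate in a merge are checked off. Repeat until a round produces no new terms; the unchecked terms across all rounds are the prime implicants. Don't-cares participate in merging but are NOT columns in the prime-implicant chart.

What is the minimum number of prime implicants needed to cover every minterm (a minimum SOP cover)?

7

size-2^0 implicants → 00001(✓)  00010(✓)  00100(✓)  00101(✓)  01000(✓)  01010(✓)  01100(✓)  01101(✓)  10001(✓)  10011(✓)  10100(✓)  10110(✓)  11100(✓)  11110(✓)  11111(✓)
size-2^1 implicants → -0001  -0100(✓)  -1100(✓)  0-010  0-100(✓)  0-101(✓)  00-01  0010-(✓)  01-00  010-0  0110-(✓)  1-100(✓)  1-110(✓)  100-1  101-0(✓)  111-0(✓)  1111-
size-2^2 implicants → --100  0-10-  1-1-0
Unchecked terms (primes): --100, -0001, 0-010, 0-10-, 00-01, 01-00, 010-0, 1-1-0, 100-1, 1111-
Minterm coverage:
  m1 ⊆ -0001,00-01
  m2 ⊆ 0-010 [E]
  m4 ⊆ --100,0-10-
  m8 ⊆ 01-00,010-0
  m10 ⊆ 0-010,010-0
  m12 ⊆ --100,0-10-,01-00
  m13 ⊆ 0-10- [E]
  m17 ⊆ -0001,100-1
  m19 ⊆ 100-1 [E]
  m20 ⊆ --100,1-1-0
  m28 ⊆ --100,1-1-0
  m31 ⊆ 1111- [E]
E = {0-010, 0-10-, 100-1, 1111-}
Petrick residual → --100, -0001, 01-00
Cover = cd'e' + b'c'd'e + a'c'de' + a'cd' + a'bd'e' + ab'c'e + abcd  |cover|=7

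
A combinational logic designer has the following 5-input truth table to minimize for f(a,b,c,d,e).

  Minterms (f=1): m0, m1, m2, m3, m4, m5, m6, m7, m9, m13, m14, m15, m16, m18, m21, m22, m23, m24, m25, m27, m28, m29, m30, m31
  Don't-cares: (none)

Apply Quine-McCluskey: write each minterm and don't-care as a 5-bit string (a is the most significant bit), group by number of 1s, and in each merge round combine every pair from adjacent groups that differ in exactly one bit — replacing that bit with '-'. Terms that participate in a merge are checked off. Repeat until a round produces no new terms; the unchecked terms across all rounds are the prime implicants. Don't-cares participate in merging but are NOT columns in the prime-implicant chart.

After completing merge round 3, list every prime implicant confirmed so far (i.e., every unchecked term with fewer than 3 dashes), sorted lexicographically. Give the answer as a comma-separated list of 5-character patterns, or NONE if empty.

Round 0: 00000✓ 00001✓ 00010✓ 00011✓ 00100✓ 00101✓ 00110✓ 00111✓ 01001✓ 01101✓ 01110✓ 01111✓ 10000✓ 10010✓ 10101✓ 10110✓ 10111✓ 11000✓ 11001✓ 11011✓ 11100✓ 11101✓ 11110✓ 11111✓
Round 1: -0000✓ -0010✓ -0101✓ -0110✓ -0111✓ -1001✓ -1101✓ -1110✓ -1111✓ 0-001✓ 0-101✓ 0-110✓ 0-111✓ 00-00✓ 00-01✓ 00-10✓ 00-11✓ 000-0✓ 000-1✓ 0000-✓ 0001-✓ 001-0✓ 001-1✓ 0010-✓ 0011-✓ 01-01✓ 011-1✓ 0111-✓ 1-000 1-101✓ 1-110✓ 1-111✓ 10-10✓ 100-0✓ 101-1✓ 1011-✓ 11-00✓ 11-01✓ 11-11✓ 110-1✓ 1100-✓ 111-0✓ 111-1✓ 1110-✓ 1111-✓
Round 2: --101✓ --110✓ --111✓ -0-10 -00-0 -01-1✓ -011-✓ -1-01 -11-1✓ -111-✓ 0--01 0-1-1✓ 0-11-✓ 00--0✓ 00--1✓ 00-0-✓ 00-1-✓ 000--✓ 001--✓ 1-1-1✓ 1-11-✓ 11--1 11-0- 111--
Round 3: --1-1 --11- 00---
PIs = {--1-1, --11-, -0-10, -00-0, -1-01, 0--01, 00---, 1-000, 11--1, 11-0-, 111--}

-0-10, -00-0, -1-01, 0--01, 1-000, 11--1, 11-0-, 111--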